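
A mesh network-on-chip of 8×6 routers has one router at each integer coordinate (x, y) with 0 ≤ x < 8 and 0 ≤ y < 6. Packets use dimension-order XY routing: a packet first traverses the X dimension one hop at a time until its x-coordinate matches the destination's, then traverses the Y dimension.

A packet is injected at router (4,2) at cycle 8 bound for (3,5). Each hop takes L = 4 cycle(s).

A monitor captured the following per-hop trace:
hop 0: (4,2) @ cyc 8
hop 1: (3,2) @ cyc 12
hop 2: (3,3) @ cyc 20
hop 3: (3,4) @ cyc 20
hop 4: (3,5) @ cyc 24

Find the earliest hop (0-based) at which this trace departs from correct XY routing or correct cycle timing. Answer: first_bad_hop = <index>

first_bad_hop = 2

[1] (-1,+0) / 4c ⇒ ok
[2] (+0,+1) / 8c ⇒ BAD: Δcyc=8≠L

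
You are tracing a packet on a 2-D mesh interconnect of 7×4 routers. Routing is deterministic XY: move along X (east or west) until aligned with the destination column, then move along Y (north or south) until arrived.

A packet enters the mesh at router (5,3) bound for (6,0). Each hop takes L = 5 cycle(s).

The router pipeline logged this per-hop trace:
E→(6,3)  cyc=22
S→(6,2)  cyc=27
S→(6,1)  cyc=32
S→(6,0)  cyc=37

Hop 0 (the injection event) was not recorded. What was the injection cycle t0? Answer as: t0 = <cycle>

t0 = 17

Hop 1 reached at cycle 22; hop k is at t0 + k·L.
t0 = cyc[1] − L = 22 − 5 = 17.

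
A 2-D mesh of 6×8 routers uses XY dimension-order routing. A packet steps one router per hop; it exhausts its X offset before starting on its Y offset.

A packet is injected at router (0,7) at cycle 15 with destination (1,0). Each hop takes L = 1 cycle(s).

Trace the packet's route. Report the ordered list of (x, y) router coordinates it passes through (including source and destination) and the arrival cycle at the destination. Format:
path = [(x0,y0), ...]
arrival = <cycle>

#0 — 0,7 | c15
#1 — 1,7 | c16 | E
#2 — 1,6 | c17 | S
#3 — 1,5 | c18 | S
#4 — 1,4 | c19 | S
#5 — 1,3 | c20 | S
#6 — 1,2 | c21 | S
#7 — 1,1 | c22 | S
#8 — 1,0 | c23 | S

path = [(0,7), (1,7), (1,6), (1,5), (1,4), (1,3), (1,2), (1,1), (1,0)]
arrival = 23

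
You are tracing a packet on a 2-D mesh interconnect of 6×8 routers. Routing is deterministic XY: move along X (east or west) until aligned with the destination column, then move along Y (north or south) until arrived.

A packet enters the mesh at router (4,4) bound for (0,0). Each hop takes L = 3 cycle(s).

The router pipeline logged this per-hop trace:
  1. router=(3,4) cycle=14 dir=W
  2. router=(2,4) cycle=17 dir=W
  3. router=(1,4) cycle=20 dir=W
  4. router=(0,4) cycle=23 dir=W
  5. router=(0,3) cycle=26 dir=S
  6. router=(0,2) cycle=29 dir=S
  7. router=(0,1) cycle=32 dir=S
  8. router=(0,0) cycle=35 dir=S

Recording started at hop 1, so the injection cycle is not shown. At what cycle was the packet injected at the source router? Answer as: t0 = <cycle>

t0 = 11

At hop 1 the cycle is 14; in general cyc_k = t0 + kL.
t0 = cyc[1] − L = 14 − 3 = 11.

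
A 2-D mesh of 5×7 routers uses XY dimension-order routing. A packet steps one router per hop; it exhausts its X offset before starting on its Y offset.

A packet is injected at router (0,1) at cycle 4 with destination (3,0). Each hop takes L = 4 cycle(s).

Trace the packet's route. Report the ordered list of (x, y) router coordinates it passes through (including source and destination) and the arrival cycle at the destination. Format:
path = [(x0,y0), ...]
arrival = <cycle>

path = [(0,1), (1,1), (2,1), (3,1), (3,0)]
arrival = 20

#0 — 0,1 | c4
#1 — 1,1 | c8 | E
#2 — 2,1 | c12 | E
#3 — 3,1 | c16 | E
#4 — 3,0 | c20 | S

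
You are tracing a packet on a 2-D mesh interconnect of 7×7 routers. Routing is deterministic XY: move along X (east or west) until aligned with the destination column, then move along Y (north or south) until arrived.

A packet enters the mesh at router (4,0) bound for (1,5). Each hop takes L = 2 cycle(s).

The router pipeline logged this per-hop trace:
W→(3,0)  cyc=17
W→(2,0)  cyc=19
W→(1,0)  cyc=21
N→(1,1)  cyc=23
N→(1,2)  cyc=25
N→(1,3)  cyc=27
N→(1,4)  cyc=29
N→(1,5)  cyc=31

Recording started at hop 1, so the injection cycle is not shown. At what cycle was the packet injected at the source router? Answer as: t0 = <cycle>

The first recorded entry is hop 1 at cycle 17.
So t0 = 17 − 1·2 = 15.

t0 = 15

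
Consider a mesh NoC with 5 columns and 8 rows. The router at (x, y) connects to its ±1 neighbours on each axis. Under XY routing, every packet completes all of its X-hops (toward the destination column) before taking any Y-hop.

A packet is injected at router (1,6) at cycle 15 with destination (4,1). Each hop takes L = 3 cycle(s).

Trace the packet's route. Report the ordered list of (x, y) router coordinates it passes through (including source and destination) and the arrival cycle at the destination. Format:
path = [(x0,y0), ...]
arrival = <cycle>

path = [(1,6), (2,6), (3,6), (4,6), (4,5), (4,4), (4,3), (4,2), (4,1)]
arrival = 39

t=15: at (1,6)
t=18: at (2,6) after E
t=21: at (3,6) after E
t=24: at (4,6) after E
t=27: at (4,5) after S
t=30: at (4,4) after S
t=33: at (4,3) after S
t=36: at (4,2) after S
t=39: at (4,1) after S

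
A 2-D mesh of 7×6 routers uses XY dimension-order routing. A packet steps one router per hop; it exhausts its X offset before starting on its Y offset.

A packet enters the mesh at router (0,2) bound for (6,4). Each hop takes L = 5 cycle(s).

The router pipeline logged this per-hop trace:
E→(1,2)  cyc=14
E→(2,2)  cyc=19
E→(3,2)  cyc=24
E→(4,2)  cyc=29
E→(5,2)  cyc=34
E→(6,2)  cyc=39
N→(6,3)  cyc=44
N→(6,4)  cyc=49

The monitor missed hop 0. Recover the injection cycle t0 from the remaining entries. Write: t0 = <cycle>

At hop 1 the cycle is 14; in general cyc_k = t0 + kL.
t0 = cyc[1] − L = 14 − 5 = 9.

t0 = 9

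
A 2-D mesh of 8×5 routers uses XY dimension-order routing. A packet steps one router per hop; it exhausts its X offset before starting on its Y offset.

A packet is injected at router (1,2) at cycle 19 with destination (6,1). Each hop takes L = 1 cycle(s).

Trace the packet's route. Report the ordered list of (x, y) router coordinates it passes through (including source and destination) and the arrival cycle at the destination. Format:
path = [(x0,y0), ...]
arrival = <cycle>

  0. router=(1,2) cycle=19 (inject)
  1. router=(2,2) cycle=20 dir=E
  2. router=(3,2) cycle=21 dir=E
  3. router=(4,2) cycle=22 dir=E
  4. router=(5,2) cycle=23 dir=E
  5. router=(6,2) cycle=24 dir=E
  6. router=(6,1) cycle=25 dir=S

path = [(1,2), (2,2), (3,2), (4,2), (5,2), (6,2), (6,1)]
arrival = 25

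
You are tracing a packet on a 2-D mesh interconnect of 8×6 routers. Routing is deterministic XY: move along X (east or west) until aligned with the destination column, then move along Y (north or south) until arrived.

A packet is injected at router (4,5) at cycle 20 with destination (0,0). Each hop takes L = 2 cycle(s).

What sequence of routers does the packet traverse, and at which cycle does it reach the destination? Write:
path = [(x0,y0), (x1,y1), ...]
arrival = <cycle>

path = [(4,5), (3,5), (2,5), (1,5), (0,5), (0,4), (0,3), (0,2), (0,1), (0,0)]
arrival = 38

#0 — 4,5 | c20
#1 — 3,5 | c22 | W
#2 — 2,5 | c24 | W
#3 — 1,5 | c26 | W
#4 — 0,5 | c28 | W
#5 — 0,4 | c30 | S
#6 — 0,3 | c32 | S
#7 — 0,2 | c34 | S
#8 — 0,1 | c36 | S
#9 — 0,0 | c38 | S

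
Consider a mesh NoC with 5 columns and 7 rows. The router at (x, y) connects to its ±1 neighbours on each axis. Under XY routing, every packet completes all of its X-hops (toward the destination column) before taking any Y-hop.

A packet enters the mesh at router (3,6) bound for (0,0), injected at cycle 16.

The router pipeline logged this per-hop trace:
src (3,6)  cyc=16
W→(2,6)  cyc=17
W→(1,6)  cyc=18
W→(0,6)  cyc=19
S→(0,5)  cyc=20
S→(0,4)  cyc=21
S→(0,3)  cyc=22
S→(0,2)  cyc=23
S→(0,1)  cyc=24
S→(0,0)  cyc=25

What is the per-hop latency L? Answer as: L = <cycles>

L = 1

From hop 0 (16) to hop 1 (17): +1 cycles.
One hop costs L cycles, so L = 1.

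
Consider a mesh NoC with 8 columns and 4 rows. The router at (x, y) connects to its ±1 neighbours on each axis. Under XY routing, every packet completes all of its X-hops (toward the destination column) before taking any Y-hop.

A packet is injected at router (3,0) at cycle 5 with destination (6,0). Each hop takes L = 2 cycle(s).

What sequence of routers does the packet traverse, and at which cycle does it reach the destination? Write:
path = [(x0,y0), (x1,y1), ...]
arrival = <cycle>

path = [(3,0), (4,0), (5,0), (6,0)]
arrival = 11

src (3,0)  cyc=5
E→(4,0)  cyc=7
E→(5,0)  cyc=9
E→(6,0)  cyc=11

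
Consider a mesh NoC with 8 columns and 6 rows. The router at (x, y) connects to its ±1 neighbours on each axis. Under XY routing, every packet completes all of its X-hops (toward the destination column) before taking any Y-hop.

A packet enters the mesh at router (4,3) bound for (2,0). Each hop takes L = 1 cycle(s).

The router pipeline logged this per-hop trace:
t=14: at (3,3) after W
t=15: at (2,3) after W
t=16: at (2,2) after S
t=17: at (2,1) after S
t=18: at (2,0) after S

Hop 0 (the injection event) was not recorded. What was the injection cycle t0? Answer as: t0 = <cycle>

t0 = 13

cyc[1] = 14 and cyc[k] = t0 + k·L for every k.
Therefore t0 = 14 − L = 13.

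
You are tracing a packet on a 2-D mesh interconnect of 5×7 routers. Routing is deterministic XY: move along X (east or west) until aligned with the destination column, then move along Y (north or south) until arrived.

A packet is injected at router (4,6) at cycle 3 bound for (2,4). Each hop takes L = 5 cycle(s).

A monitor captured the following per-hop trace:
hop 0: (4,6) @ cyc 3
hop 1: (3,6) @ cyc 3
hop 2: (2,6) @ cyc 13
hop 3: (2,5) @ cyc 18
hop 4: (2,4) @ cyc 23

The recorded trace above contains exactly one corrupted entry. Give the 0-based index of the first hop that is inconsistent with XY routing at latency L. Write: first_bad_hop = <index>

first_bad_hop = 1

  1: Δx=-1 Δy=+0 Δt=0 [BAD: Δcyc=0≠L]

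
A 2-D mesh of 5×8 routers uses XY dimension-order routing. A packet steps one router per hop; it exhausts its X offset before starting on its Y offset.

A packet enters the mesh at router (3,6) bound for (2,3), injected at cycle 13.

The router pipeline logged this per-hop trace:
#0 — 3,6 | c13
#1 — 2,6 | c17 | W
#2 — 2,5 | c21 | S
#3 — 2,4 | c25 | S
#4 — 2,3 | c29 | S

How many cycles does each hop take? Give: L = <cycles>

cyc[1] − cyc[0] = 17 − 13 = 4.
One hop costs L cycles, so L = 4.

L = 4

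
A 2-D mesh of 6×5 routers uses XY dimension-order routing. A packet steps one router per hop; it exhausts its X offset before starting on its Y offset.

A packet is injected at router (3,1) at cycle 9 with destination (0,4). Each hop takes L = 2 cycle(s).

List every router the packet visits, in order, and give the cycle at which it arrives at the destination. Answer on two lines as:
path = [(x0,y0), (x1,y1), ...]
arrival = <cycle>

  0. router=(3,1) cycle=9 (inject)
  1. router=(2,1) cycle=11 dir=W
  2. router=(1,1) cycle=13 dir=W
  3. router=(0,1) cycle=15 dir=W
  4. router=(0,2) cycle=17 dir=N
  5. router=(0,3) cycle=19 dir=N
  6. router=(0,4) cycle=21 dir=N

path = [(3,1), (2,1), (1,1), (0,1), (0,2), (0,3), (0,4)]
arrival = 21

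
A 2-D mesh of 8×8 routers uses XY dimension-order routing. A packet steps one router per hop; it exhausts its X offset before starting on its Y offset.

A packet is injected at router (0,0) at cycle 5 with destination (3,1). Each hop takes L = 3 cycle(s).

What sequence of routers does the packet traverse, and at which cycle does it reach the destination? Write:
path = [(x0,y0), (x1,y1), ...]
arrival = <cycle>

path = [(0,0), (1,0), (2,0), (3,0), (3,1)]
arrival = 17

  0. router=(0,0) cycle=5 (inject)
  1. router=(1,0) cycle=8 dir=E
  2. router=(2,0) cycle=11 dir=E
  3. router=(3,0) cycle=14 dir=E
  4. router=(3,1) cycle=17 dir=N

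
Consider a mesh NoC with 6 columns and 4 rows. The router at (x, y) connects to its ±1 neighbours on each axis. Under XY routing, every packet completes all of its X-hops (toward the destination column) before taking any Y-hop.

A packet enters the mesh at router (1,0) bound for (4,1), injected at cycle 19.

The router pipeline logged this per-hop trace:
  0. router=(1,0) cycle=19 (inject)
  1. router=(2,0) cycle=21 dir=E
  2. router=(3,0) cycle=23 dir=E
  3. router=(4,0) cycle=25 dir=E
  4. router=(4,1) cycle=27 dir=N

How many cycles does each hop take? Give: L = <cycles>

Between hops 0 and 1 the cycle counter advances 21 − 19 = 2.
One hop costs L cycles, so L = 2.

L = 2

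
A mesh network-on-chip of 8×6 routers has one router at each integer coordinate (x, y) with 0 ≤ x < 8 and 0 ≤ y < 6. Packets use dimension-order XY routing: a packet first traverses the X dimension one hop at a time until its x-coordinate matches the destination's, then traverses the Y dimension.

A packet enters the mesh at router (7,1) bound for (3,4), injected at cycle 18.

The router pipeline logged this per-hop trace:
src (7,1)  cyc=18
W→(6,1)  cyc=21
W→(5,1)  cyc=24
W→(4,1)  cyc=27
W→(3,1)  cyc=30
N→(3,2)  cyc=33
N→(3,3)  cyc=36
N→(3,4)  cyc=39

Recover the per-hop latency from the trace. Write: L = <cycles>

L = 3

cyc[1] − cyc[0] = 21 − 18 = 3.
Each hop adds L, hence L = 3.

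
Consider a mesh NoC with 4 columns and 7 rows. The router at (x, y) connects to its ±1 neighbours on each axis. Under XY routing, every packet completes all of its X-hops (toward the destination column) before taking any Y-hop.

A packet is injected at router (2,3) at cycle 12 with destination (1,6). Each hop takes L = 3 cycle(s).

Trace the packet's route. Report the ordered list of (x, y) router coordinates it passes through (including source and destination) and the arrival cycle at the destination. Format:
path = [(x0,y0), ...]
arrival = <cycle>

t=12: at (2,3)
t=15: at (1,3) after W
t=18: at (1,4) after N
t=21: at (1,5) after N
t=24: at (1,6) after N

path = [(2,3), (1,3), (1,4), (1,5), (1,6)]
arrival = 24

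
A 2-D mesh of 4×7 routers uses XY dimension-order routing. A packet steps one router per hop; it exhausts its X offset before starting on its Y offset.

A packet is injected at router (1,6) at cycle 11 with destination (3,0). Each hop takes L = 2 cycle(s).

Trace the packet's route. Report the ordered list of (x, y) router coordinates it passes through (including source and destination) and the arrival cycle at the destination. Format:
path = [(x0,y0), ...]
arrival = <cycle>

#0 — 1,6 | c11
#1 — 2,6 | c13 | E
#2 — 3,6 | c15 | E
#3 — 3,5 | c17 | S
#4 — 3,4 | c19 | S
#5 — 3,3 | c21 | S
#6 — 3,2 | c23 | S
#7 — 3,1 | c25 | S
#8 — 3,0 | c27 | S

path = [(1,6), (2,6), (3,6), (3,5), (3,4), (3,3), (3,2), (3,1), (3,0)]
arrival = 27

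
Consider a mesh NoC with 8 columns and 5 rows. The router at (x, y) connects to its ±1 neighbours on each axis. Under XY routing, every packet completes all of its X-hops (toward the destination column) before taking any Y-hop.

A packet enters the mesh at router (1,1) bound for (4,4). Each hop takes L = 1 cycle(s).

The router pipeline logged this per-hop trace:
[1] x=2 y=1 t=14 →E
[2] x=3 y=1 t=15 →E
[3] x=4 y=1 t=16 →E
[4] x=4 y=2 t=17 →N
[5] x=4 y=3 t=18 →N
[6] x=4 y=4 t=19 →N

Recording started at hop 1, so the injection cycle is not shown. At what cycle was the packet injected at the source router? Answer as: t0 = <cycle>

t0 = 13

Hop 1 reached at cycle 14; hop k is at t0 + k·L.
So t0 = 14 − 1·1 = 13.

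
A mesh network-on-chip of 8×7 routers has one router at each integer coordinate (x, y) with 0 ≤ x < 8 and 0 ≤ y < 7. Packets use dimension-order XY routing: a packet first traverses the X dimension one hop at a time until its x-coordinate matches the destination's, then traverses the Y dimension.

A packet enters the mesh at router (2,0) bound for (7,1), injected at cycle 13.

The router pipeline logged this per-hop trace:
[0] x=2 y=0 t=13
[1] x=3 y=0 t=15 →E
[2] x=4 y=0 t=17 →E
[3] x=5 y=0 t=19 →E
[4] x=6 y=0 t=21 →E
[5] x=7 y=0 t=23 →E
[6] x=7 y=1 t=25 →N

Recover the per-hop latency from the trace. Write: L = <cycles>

L = 2

Δcyc across hop 0→1: 15 − 13 = 2.
One hop costs L cycles, so L = 2.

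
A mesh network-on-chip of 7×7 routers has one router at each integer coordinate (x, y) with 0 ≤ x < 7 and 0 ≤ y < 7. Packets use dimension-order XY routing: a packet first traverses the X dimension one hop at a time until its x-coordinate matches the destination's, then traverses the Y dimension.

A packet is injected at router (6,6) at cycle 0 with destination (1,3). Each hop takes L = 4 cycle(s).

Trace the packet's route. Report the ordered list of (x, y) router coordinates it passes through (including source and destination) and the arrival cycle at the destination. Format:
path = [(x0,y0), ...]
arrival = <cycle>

hop 0: (6,6) @ cyc 0
hop 1: (5,6) @ cyc 4  [W]
hop 2: (4,6) @ cyc 8  [W]
hop 3: (3,6) @ cyc 12  [W]
hop 4: (2,6) @ cyc 16  [W]
hop 5: (1,6) @ cyc 20  [W]
hop 6: (1,5) @ cyc 24  [S]
hop 7: (1,4) @ cyc 28  [S]
hop 8: (1,3) @ cyc 32  [S]

path = [(6,6), (5,6), (4,6), (3,6), (2,6), (1,6), (1,5), (1,4), (1,3)]
arrival = 32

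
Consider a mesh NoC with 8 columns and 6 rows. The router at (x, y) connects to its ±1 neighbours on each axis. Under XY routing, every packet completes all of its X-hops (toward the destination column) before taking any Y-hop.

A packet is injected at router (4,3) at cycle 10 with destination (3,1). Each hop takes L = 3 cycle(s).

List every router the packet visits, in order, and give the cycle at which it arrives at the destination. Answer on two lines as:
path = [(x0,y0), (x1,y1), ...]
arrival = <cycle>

path = [(4,3), (3,3), (3,2), (3,1)]
arrival = 19

  0. router=(4,3) cycle=10 (inject)
  1. router=(3,3) cycle=13 dir=W
  2. router=(3,2) cycle=16 dir=S
  3. router=(3,1) cycle=19 dir=S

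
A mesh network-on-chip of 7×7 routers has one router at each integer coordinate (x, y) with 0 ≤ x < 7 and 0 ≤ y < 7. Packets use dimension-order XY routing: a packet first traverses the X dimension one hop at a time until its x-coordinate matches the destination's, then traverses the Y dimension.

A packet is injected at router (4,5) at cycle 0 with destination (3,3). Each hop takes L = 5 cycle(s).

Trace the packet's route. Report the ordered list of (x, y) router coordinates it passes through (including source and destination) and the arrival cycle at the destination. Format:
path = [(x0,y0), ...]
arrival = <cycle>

path = [(4,5), (3,5), (3,4), (3,3)]
arrival = 15

hop 0: (4,5) @ cyc 0
hop 1: (3,5) @ cyc 5  [W]
hop 2: (3,4) @ cyc 10  [S]
hop 3: (3,3) @ cyc 15  [S]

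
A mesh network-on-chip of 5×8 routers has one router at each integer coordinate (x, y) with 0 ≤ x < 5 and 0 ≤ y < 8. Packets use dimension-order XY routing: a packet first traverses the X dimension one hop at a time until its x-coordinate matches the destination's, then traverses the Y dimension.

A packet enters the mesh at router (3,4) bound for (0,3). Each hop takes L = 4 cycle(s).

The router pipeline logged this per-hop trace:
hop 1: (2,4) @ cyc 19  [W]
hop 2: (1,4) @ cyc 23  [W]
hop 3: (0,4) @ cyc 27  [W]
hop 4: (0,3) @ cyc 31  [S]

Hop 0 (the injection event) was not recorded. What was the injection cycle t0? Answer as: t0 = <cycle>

The first recorded entry is hop 1 at cycle 19.
So t0 = 19 − 1·4 = 15.

t0 = 15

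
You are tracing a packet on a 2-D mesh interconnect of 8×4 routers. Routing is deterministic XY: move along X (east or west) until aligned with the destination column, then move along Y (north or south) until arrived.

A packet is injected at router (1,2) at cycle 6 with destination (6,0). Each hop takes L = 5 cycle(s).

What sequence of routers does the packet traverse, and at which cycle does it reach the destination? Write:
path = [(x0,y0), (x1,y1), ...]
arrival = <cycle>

path = [(1,2), (2,2), (3,2), (4,2), (5,2), (6,2), (6,1), (6,0)]
arrival = 41

[0] x=1 y=2 t=6
[1] x=2 y=2 t=11 →E
[2] x=3 y=2 t=16 →E
[3] x=4 y=2 t=21 →E
[4] x=5 y=2 t=26 →E
[5] x=6 y=2 t=31 →E
[6] x=6 y=1 t=36 →S
[7] x=6 y=0 t=41 →S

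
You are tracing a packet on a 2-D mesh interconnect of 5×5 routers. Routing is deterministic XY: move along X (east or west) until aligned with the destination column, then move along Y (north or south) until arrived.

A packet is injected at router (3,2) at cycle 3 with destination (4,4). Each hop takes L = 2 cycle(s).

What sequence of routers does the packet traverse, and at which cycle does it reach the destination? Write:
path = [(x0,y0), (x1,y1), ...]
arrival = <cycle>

path = [(3,2), (4,2), (4,3), (4,4)]
arrival = 9

#0 — 3,2 | c3
#1 — 4,2 | c5 | E
#2 — 4,3 | c7 | N
#3 — 4,4 | c9 | N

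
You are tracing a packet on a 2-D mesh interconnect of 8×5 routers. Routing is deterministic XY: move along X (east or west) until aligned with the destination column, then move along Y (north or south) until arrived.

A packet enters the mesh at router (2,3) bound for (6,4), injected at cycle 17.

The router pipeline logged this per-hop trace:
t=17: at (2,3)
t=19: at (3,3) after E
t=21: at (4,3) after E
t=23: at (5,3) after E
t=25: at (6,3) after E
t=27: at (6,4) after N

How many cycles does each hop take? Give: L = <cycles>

L = 2

From hop 0 (17) to hop 1 (19): +2 cycles.
That increment is L by definition: L = 2.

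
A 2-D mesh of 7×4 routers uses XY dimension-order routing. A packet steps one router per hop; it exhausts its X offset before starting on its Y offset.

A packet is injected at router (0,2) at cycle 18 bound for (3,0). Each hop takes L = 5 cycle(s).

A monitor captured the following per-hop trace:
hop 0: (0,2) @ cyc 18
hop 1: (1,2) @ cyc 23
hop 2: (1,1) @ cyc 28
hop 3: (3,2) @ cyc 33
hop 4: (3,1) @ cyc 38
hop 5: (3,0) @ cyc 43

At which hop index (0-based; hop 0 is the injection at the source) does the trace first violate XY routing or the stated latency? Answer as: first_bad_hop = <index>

first_bad_hop = 2

[1] (+1,+0) / 5c ⇒ ok
[2] (+0,-1) / 5c ⇒ BAD: Y-move but x=1≠3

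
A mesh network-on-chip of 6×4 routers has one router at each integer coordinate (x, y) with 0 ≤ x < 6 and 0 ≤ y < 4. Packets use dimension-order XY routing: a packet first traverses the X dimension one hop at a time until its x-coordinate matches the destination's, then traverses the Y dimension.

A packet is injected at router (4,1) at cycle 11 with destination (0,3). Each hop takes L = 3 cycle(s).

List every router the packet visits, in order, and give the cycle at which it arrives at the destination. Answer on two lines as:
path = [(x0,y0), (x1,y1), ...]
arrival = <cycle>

  0. router=(4,1) cycle=11 (inject)
  1. router=(3,1) cycle=14 dir=W
  2. router=(2,1) cycle=17 dir=W
  3. router=(1,1) cycle=20 dir=W
  4. router=(0,1) cycle=23 dir=W
  5. router=(0,2) cycle=26 dir=N
  6. router=(0,3) cycle=29 dir=N

path = [(4,1), (3,1), (2,1), (1,1), (0,1), (0,2), (0,3)]
arrival = 29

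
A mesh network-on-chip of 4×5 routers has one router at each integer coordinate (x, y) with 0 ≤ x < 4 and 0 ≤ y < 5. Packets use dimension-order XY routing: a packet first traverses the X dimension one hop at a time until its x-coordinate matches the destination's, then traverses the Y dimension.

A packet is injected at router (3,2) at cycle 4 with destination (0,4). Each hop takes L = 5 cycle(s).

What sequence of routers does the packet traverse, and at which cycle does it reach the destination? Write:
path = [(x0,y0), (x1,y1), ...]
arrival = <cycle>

path = [(3,2), (2,2), (1,2), (0,2), (0,3), (0,4)]
arrival = 29

#0 — 3,2 | c4
#1 — 2,2 | c9 | W
#2 — 1,2 | c14 | W
#3 — 0,2 | c19 | W
#4 — 0,3 | c24 | N
#5 — 0,4 | c29 | N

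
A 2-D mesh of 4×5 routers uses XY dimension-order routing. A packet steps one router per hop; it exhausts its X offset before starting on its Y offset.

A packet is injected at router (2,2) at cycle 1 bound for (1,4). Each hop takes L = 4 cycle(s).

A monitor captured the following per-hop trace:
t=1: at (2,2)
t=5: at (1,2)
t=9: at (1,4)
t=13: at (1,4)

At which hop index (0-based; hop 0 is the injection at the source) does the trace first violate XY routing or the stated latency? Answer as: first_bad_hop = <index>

first_bad_hop = 2

[1] (-1,+0) / 4c ⇒ ok
[2] (+0,+2) / 4c ⇒ BAD: non-unit step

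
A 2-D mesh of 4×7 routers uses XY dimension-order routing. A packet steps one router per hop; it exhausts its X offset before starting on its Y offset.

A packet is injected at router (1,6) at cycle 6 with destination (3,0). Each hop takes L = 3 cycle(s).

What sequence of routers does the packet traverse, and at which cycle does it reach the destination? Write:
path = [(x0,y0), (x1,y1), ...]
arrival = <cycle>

#0 — 1,6 | c6
#1 — 2,6 | c9 | E
#2 — 3,6 | c12 | E
#3 — 3,5 | c15 | S
#4 — 3,4 | c18 | S
#5 — 3,3 | c21 | S
#6 — 3,2 | c24 | S
#7 — 3,1 | c27 | S
#8 — 3,0 | c30 | S

path = [(1,6), (2,6), (3,6), (3,5), (3,4), (3,3), (3,2), (3,1), (3,0)]
arrival = 30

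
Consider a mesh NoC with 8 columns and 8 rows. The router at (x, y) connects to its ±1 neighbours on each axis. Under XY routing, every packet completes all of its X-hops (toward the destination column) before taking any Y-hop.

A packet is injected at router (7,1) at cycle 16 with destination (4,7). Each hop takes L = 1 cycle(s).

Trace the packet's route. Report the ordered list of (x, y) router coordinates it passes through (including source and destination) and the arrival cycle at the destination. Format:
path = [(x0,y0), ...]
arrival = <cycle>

t=16: at (7,1)
t=17: at (6,1) after W
t=18: at (5,1) after W
t=19: at (4,1) after W
t=20: at (4,2) after N
t=21: at (4,3) after N
t=22: at (4,4) after N
t=23: at (4,5) after N
t=24: at (4,6) after N
t=25: at (4,7) after N

path = [(7,1), (6,1), (5,1), (4,1), (4,2), (4,3), (4,4), (4,5), (4,6), (4,7)]
arrival = 25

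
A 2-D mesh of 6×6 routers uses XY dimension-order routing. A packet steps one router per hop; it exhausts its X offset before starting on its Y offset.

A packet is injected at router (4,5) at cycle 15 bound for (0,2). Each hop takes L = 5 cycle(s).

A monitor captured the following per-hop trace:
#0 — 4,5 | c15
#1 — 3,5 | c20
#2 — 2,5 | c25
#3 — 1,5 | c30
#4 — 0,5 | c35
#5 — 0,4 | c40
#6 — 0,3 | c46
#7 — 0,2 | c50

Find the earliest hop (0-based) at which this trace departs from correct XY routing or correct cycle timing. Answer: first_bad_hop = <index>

hop 1: step (-1,+0), +5 cyc — ok
hop 2: step (-1,+0), +5 cyc — ok
hop 3: step (-1,+0), +5 cyc — ok
hop 4: step (-1,+0), +5 cyc — ok
hop 5: step (+0,-1), +5 cyc — ok
hop 6: step (+0,-1), +6 cyc — BAD: Δcyc=6≠L

first_bad_hop = 6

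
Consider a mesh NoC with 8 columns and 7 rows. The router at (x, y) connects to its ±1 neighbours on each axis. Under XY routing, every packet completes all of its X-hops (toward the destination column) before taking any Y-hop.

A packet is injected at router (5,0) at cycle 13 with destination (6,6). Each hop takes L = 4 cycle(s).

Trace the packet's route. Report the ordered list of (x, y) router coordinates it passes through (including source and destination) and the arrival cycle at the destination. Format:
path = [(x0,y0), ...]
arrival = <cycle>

t=13: at (5,0)
t=17: at (6,0) after E
t=21: at (6,1) after N
t=25: at (6,2) after N
t=29: at (6,3) after N
t=33: at (6,4) after N
t=37: at (6,5) after N
t=41: at (6,6) after N

path = [(5,0), (6,0), (6,1), (6,2), (6,3), (6,4), (6,5), (6,6)]
arrival = 41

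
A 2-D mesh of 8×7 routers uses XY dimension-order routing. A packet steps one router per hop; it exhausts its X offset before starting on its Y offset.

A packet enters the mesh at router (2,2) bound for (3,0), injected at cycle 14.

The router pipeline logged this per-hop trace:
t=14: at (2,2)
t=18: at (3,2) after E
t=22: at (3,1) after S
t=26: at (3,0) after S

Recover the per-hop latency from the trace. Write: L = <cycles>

L = 4

Between hops 0 and 1 the cycle counter advances 18 − 14 = 4.
Per-hop latency L = Δcyc = 4.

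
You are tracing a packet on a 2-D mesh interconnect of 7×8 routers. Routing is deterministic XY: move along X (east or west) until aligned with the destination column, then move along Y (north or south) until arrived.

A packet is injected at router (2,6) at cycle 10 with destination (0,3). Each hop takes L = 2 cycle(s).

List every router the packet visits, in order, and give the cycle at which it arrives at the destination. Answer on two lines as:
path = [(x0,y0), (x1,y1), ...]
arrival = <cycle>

  0. router=(2,6) cycle=10 (inject)
  1. router=(1,6) cycle=12 dir=W
  2. router=(0,6) cycle=14 dir=W
  3. router=(0,5) cycle=16 dir=S
  4. router=(0,4) cycle=18 dir=S
  5. router=(0,3) cycle=20 dir=S

path = [(2,6), (1,6), (0,6), (0,5), (0,4), (0,3)]
arrival = 20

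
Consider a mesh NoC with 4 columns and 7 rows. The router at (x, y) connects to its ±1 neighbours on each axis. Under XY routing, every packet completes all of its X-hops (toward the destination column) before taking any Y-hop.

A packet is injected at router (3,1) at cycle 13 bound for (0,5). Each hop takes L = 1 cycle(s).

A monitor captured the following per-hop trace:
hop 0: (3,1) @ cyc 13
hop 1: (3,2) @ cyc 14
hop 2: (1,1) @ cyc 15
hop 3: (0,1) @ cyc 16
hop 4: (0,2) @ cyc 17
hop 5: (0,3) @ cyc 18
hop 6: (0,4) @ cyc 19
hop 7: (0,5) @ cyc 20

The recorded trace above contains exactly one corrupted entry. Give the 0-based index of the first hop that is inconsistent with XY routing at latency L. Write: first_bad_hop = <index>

first_bad_hop = 1

check 1→ d=(0,1) cyc+1: BAD: Y-move but x=3≠0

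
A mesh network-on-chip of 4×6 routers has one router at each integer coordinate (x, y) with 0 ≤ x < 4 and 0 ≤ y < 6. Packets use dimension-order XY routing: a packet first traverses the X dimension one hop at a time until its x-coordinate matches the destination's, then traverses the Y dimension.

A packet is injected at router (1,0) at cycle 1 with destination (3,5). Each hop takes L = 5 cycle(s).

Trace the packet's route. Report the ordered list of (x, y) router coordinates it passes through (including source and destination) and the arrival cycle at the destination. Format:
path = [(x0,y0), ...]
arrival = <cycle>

path = [(1,0), (2,0), (3,0), (3,1), (3,2), (3,3), (3,4), (3,5)]
arrival = 36

src (1,0)  cyc=1
E→(2,0)  cyc=6
E→(3,0)  cyc=11
N→(3,1)  cyc=16
N→(3,2)  cyc=21
N→(3,3)  cyc=26
N→(3,4)  cyc=31
N→(3,5)  cyc=36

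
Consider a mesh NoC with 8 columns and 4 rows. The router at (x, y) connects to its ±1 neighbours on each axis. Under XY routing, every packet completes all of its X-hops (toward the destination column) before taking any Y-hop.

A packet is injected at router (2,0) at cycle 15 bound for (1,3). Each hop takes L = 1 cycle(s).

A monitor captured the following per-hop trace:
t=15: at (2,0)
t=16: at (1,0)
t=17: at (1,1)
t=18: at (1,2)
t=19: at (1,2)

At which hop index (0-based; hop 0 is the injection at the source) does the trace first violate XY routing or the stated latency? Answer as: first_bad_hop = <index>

first_bad_hop = 4

hop 1: step (-1,+0), +1 cyc — ok
hop 2: step (+0,+1), +1 cyc — ok
hop 3: step (+0,+1), +1 cyc — ok
hop 4: step (+0,+0), +1 cyc — BAD: non-unit step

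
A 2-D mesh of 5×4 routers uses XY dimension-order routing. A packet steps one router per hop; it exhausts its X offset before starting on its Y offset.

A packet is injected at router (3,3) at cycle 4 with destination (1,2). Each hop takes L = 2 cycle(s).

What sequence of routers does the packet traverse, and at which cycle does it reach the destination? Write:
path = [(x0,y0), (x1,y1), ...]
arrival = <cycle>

  0. router=(3,3) cycle=4 (inject)
  1. router=(2,3) cycle=6 dir=W
  2. router=(1,3) cycle=8 dir=W
  3. router=(1,2) cycle=10 dir=S

path = [(3,3), (2,3), (1,3), (1,2)]
arrival = 10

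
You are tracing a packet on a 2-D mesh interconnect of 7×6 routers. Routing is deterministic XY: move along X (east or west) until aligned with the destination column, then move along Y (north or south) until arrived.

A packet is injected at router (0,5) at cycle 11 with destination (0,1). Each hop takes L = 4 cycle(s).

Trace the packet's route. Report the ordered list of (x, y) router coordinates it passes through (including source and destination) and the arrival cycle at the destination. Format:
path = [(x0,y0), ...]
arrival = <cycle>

path = [(0,5), (0,4), (0,3), (0,2), (0,1)]
arrival = 27

t=11: at (0,5)
t=15: at (0,4) after S
t=19: at (0,3) after S
t=23: at (0,2) after S
t=27: at (0,1) after S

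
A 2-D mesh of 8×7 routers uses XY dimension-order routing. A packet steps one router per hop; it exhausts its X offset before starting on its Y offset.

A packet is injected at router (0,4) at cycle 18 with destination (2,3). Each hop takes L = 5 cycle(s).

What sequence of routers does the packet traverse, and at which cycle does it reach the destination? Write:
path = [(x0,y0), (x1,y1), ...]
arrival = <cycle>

[0] x=0 y=4 t=18
[1] x=1 y=4 t=23 →E
[2] x=2 y=4 t=28 →E
[3] x=2 y=3 t=33 →S

path = [(0,4), (1,4), (2,4), (2,3)]
arrival = 33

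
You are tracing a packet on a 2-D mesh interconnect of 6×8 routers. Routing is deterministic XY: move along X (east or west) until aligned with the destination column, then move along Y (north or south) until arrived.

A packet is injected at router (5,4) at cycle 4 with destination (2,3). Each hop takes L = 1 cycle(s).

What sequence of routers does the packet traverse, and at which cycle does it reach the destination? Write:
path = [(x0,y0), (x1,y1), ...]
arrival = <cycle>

path = [(5,4), (4,4), (3,4), (2,4), (2,3)]
arrival = 8

#0 — 5,4 | c4
#1 — 4,4 | c5 | W
#2 — 3,4 | c6 | W
#3 — 2,4 | c7 | W
#4 — 2,3 | c8 | S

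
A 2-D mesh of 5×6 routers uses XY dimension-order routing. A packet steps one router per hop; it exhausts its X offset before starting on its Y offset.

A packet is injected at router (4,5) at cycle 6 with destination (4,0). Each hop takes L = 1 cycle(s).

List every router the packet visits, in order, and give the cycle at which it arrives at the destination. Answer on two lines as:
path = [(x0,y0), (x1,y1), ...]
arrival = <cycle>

path = [(4,5), (4,4), (4,3), (4,2), (4,1), (4,0)]
arrival = 11

[0] x=4 y=5 t=6
[1] x=4 y=4 t=7 →S
[2] x=4 y=3 t=8 →S
[3] x=4 y=2 t=9 →S
[4] x=4 y=1 t=10 →S
[5] x=4 y=0 t=11 →S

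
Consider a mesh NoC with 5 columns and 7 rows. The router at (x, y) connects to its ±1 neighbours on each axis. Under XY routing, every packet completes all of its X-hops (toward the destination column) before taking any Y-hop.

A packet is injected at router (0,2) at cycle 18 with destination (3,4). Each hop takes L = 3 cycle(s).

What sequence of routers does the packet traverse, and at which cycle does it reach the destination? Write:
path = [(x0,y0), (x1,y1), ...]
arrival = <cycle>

  0. router=(0,2) cycle=18 (inject)
  1. router=(1,2) cycle=21 dir=E
  2. router=(2,2) cycle=24 dir=E
  3. router=(3,2) cycle=27 dir=E
  4. router=(3,3) cycle=30 dir=N
  5. router=(3,4) cycle=33 dir=N

path = [(0,2), (1,2), (2,2), (3,2), (3,3), (3,4)]
arrival = 33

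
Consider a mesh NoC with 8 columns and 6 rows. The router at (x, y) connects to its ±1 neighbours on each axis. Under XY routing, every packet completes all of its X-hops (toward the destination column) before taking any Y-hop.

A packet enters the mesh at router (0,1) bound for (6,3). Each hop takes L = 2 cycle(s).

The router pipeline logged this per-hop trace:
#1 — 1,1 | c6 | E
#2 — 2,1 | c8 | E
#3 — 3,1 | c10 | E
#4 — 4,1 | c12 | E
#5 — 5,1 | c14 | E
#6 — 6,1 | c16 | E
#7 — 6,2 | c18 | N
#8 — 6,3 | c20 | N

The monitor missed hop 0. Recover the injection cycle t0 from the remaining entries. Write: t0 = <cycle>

t0 = 4

Hop 1 reached at cycle 6; hop k is at t0 + k·L.
So t0 = 6 − 1·2 = 4.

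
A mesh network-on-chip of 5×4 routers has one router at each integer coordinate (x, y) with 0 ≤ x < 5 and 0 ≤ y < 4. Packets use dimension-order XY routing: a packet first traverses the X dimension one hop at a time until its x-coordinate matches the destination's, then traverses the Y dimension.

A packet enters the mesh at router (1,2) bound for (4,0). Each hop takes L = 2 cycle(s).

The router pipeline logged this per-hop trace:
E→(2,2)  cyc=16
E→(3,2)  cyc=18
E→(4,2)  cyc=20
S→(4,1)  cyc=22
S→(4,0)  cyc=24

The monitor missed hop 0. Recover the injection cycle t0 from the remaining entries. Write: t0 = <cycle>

cyc[1] = 16 and cyc[k] = t0 + k·L for every k.
So t0 = 16 − 1·2 = 14.

t0 = 14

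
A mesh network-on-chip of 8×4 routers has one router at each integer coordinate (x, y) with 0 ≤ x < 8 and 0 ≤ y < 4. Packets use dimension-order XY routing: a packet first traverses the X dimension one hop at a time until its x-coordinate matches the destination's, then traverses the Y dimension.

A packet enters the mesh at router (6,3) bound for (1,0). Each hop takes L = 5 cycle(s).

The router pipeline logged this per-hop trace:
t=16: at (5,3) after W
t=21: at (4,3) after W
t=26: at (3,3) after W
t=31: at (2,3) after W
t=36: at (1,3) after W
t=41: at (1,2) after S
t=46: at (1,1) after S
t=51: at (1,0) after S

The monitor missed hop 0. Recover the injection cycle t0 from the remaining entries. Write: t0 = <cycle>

t0 = 11

The first recorded entry is hop 1 at cycle 16.
So t0 = 16 − 1·5 = 11.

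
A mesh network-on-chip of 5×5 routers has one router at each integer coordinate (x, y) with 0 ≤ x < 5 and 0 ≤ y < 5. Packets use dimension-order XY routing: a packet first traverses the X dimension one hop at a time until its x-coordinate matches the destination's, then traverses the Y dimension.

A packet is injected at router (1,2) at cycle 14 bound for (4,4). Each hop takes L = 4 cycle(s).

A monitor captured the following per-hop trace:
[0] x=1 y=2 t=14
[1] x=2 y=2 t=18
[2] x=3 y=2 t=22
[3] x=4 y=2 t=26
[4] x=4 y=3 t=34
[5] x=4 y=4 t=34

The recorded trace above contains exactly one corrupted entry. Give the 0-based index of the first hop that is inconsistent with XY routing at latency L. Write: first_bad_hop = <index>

[1] (+1,+0) / 4c ⇒ ok
[2] (+1,+0) / 4c ⇒ ok
[3] (+1,+0) / 4c ⇒ ok
[4] (+0,+1) / 8c ⇒ BAD: Δcyc=8≠L

first_bad_hop = 4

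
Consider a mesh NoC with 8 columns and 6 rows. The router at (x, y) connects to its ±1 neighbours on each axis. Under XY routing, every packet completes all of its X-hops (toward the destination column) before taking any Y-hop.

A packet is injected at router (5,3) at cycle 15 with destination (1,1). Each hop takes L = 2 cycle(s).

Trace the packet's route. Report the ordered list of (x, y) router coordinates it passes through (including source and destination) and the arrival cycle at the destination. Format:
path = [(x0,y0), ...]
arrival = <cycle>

[0] x=5 y=3 t=15
[1] x=4 y=3 t=17 →W
[2] x=3 y=3 t=19 →W
[3] x=2 y=3 t=21 →W
[4] x=1 y=3 t=23 →W
[5] x=1 y=2 t=25 →S
[6] x=1 y=1 t=27 →S

path = [(5,3), (4,3), (3,3), (2,3), (1,3), (1,2), (1,1)]
arrival = 27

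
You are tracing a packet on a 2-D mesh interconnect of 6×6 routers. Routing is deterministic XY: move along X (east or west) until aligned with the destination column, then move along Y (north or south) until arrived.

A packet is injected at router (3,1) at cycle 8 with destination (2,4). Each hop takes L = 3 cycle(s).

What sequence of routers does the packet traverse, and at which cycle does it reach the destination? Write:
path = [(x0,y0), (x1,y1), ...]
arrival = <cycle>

path = [(3,1), (2,1), (2,2), (2,3), (2,4)]
arrival = 20

t=8: at (3,1)
t=11: at (2,1) after W
t=14: at (2,2) after N
t=17: at (2,3) after N
t=20: at (2,4) after N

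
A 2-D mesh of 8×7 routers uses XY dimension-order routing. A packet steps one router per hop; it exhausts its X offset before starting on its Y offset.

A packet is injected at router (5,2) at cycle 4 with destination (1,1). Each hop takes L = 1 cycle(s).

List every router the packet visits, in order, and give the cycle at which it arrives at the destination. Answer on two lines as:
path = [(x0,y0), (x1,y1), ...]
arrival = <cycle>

path = [(5,2), (4,2), (3,2), (2,2), (1,2), (1,1)]
arrival = 9

#0 — 5,2 | c4
#1 — 4,2 | c5 | W
#2 — 3,2 | c6 | W
#3 — 2,2 | c7 | W
#4 — 1,2 | c8 | W
#5 — 1,1 | c9 | S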